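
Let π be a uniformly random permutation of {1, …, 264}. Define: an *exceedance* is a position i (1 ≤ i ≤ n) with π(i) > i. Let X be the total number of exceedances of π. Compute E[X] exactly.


Write X = Σ_{i=1}^{264} X_i, where X_i = 1_{π(i) > i}.
For each fixed i, π(i) is uniform over {1, …, 264} (marginal of a uniform permutation), so P[π(i) > i] = (n − i)/n. Summing: Σ_{i=1}^{264} (n − i)/n = (0 + 1 + … + 263)/264 = 264(264 − 1)/(2·264) = (264 − 1)/2.
Hence E[X] = Σ_{i=1}^{264} (264 − i)/264 = 263/2 ≈ 131.500000.

E[X] = 263/2 = 131.500000.


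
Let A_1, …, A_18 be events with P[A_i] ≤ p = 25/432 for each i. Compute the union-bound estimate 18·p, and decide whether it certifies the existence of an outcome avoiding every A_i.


Union bound: P[∪_{i=1}^{18} A_i] ≤ Σ_i P[A_i] ≤ 18·p = 18·(25/432) = 25/24.
Numerically: 25/24 ≈ 1.0416667.
Is 25/24 < 1? NO.
Since the bound 25/24 is ≥ 1, the union bound is uninformative here; it does NOT by itself certify existence.

18·p = 25/24 ≈ 1.0416667; existence NOT certified by the union bound.


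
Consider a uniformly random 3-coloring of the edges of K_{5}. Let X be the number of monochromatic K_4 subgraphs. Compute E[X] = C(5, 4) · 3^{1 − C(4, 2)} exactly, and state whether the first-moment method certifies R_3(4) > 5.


E[X] = C(5, 4) · 3^{1 − 6} = 5 · 3^{−5} = 5/243.
As a reduced fraction: E[X] = 5/243 ≈ 0.02058.
Is E[X] < 1? YES.
Since E[X] < 1, there exists a 3-coloring of K_{5} with no monochromatic K_4; hence R_3(4) > 5.

E[X] = 5/243 ≈ 0.02058; E[X] < 1, so R_3(4) > 5.


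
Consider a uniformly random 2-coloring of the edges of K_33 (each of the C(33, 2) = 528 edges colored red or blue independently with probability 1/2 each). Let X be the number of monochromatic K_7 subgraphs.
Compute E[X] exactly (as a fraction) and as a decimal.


Let X = Σ_S X_S over the C(33, 7) = 4272048 subsets S of size 7, where X_S = 1 if the K_7 on S is monochromatic.
For a fixed S, the K_7 on S has C(7, 2) = 21 edges. P[all 21 edges red] = (1/2)^21, and likewise for blue, so P[monochromatic] = 2·(1/2)^21 = 2^{1 − 21} = 1/1048576.
By linearity of expectation: E[X] = C(33, 7) · 2^{1 − 21} = 4272048 · 1/1048576 = 267003/65536.
Numerically: E[X] ≈ 4.074142.

E[X] = C(33,7)·2^(1−C(7,2)) = 267003/65536 ≈ 4.074142.


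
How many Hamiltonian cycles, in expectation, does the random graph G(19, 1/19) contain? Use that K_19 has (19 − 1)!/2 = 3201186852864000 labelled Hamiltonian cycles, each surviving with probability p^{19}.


K_19 has (19 − 1)!/2 = 3201186852864000 labelled Hamiltonian cycles.
For each such Hamiltonian cycle H, let X_H = 1 if all 19 edges of H are present in G. Then P[X_H = 1] = p^{19} = (1/19)^{19} = 1/1978419655660313589123979.
By linearity of expectation: E[X] = Σ_H E[X_H] = 3201186852864000 · p^{19} = 3201186852864000 · 1/1978419655660313589123979 = 3201186852864000/1978419655660313589123979.
Numerically: E[X] ≈ 1.618e-09.

E[X] = 3201186852864000 · (1/19)^{19} = 3201186852864000/1978419655660313589123979 ≈ 1.618e-09.


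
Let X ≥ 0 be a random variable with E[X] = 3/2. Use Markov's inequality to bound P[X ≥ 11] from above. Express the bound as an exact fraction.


μ = E[X] = 3/2, a = 11.
Markov: P[X ≥ 11] ≤ μ/a = (3/2)/11 = 3/22.
Numerically: ≈ 0.13636.
(Since a = 11 > μ = 1.50000, the bound 3/22 is < 1 and informative.)

P[X ≥ 11] ≤ 3/22 ≈ 0.13636.


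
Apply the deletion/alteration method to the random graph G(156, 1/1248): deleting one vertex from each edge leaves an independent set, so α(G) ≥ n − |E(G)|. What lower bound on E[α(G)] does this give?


E[|E(G)|] = C(156, 2)·p = 12090 · (1/1248) = 155/16.
E[α(G)] ≥ n − E[|E(G)|] = 156 − 155/16 = 2341/16.
Numerically: ≈ 146.31250.
(This is only a lower bound; the true E[α(G)] may be larger.)

E[α(G)] ≥ 2341/16 ≈ 146.31250.


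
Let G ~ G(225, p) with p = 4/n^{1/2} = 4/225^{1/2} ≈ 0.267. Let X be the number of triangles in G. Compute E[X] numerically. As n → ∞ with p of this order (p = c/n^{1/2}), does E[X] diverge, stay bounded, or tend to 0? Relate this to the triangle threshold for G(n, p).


Number of potential triangles: C(225, 3) = 1873200.
Each occurs with probability p³ ≈ (0.267)³ ≈ 1.89630e-02.
By linearity: E[X] = C(225, 3)·p³ ≈ 1873200 · 1.89630e-02 ≈ 35521.422.
Since α = 1/2 < 1, p = c/n^{1/2} ≫ 1/n is above the triangle threshold p ~ 1/n. Asymptotically E[X] ~ (c³/6)·n^{3(1−α)} = (4³/6)·n^{1.5} → ∞; triangles are abundant w.h.p.

E[X] ≈ 35521.422; in regime p = Θ(1/n^{1/2}) E[X] diverges (above the triangle threshold p ~ 1/n).


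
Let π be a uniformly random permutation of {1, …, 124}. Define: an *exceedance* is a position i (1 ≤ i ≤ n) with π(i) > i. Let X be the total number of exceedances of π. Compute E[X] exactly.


Write X = Σ_{i=1}^{124} X_i, where X_i = 1_{π(i) > i}.
For each fixed i, π(i) is uniform over {1, …, 124} (marginal of a uniform permutation), so P[π(i) > i] = (n − i)/n. Summing: Σ_{i=1}^{124} (n − i)/n = (0 + 1 + … + 123)/124 = 124(124 − 1)/(2·124) = (124 − 1)/2.
Hence E[X] = Σ_{i=1}^{124} (124 − i)/124 = 123/2 ≈ 61.5000.

E[X] = 123/2 = 61.5000.


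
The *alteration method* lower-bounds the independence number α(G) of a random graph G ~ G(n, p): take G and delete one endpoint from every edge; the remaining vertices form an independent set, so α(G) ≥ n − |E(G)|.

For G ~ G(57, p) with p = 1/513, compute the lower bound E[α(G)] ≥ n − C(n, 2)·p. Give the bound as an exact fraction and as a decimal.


E[|E(G)|] = C(57, 2)·p = 1596 · (1/513) = 28/9.
E[α(G)] ≥ n − E[|E(G)|] = 57 − 28/9 = 485/9.
Numerically: ≈ 53.8889.
(This is only a lower bound; the true E[α(G)] may be larger.)

E[α(G)] ≥ 485/9 ≈ 53.8889.


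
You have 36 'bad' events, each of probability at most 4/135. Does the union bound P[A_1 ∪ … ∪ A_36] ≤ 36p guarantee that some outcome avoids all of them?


Union bound: P[∪_{i=1}^{36} A_i] ≤ Σ_i P[A_i] ≤ 36·p = 36·(4/135) = 16/15.
Numerically: 16/15 ≈ 1.067.
Is 16/15 < 1? NO.
Since the bound 16/15 is ≥ 1, the union bound is uninformative here; it does NOT by itself certify existence.

36·p = 16/15 ≈ 1.067; existence NOT certified by the union bound.


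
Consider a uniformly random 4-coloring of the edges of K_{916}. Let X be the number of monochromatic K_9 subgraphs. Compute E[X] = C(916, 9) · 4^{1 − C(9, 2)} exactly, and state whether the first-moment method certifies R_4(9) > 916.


E[X] = C(916, 9) · 4^{1 − 36} = 1202748565202942340440 · 4^{−35} = 1202748565202942340440/1180591620717411303424.
As a reduced fraction: E[X] = 150343570650367792555/147573952589676412928 ≈ 1.0187677.
Is E[X] < 1? NO.
Since E[X] ≥ 1, the first-moment bound is inconclusive at n = 916; it does NOT by itself certify R_4(9) > 916.

E[X] = 150343570650367792555/147573952589676412928 ≈ 1.0187677; E[X] ≥ 1; first-moment method inconclusive here.


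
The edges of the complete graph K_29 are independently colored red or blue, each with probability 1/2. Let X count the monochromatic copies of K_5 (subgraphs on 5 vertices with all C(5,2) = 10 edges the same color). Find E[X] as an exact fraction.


Let X = Σ_S X_S over the C(29, 5) = 118755 subsets S of size 5, where X_S = 1 if the K_5 on S is monochromatic.
For a fixed S, the K_5 on S has C(5, 2) = 10 edges. P[all 10 edges red] = (1/2)^10, and likewise for blue, so P[monochromatic] = 2·(1/2)^10 = 2^{1 − 10} = 1/512.
By linearity of expectation: E[X] = C(29, 5) · 2^{1 − 10} = 118755 · 1/512 = 118755/512.
Numerically: E[X] ≈ 231.94336.

E[X] = C(29,5)·2^(1−C(5,2)) = 118755/512 ≈ 231.94336.


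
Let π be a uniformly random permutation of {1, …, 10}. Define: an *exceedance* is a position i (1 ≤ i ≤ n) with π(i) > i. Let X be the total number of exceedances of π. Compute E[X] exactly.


Write X = Σ_{i=1}^{10} X_i, where X_i = 1_{π(i) > i}.
For each fixed i, π(i) is uniform over {1, …, 10} (marginal of a uniform permutation), so P[π(i) > i] = (n − i)/n. Summing: Σ_{i=1}^{10} (n − i)/n = (0 + 1 + … + 9)/10 = 10(10 − 1)/(2·10) = (10 − 1)/2.
Hence E[X] = Σ_{i=1}^{10} (10 − i)/10 = 9/2 ≈ 4.5000.

E[X] = 9/2 = 4.5000.


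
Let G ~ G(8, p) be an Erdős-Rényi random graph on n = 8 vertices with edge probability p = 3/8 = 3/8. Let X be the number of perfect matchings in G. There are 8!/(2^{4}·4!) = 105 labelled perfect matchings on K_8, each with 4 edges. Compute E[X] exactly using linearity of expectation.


K_8 has 8!/(2^{4}·4!) = 105 labelled perfect matchings.
For each such perfect matching H, let X_H = 1 if all 4 edges of H are present in G. Then P[X_H = 1] = p^{4} = (3/8)^{4} = 81/4096.
By linearity of expectation: E[X] = Σ_H E[X_H] = 105 · p^{4} = 105 · 81/4096 = 8505/4096.
Numerically: E[X] ≈ 2.08.

E[X] = 105 · (3/8)^{4} = 8505/4096 ≈ 2.08.


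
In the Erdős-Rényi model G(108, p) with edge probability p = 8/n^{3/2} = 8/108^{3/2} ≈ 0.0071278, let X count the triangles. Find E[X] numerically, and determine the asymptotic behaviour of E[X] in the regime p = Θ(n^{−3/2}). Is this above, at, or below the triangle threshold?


Number of potential triangles: C(108, 3) = 204156.
Each occurs with probability p³ ≈ (0.0071278)³ ≈ 3.6212880e-07.
By linearity: E[X] = C(108, 3)·p³ ≈ 204156 · 3.6212880e-07 ≈ 0.07393.
Since α = 3/2 > 1, p = c/n^{3/2} = o(1/n) is below the triangle threshold p ~ 1/n. Asymptotically E[X] ~ (c³/6)·n^{3(1−α)} = (8³/6)·n^{-1.5} → 0, so by Markov's inequality G has no triangles w.h.p.

E[X] ≈ 0.07393; in regime p = Θ(1/n^{3/2}) E[X] tends to 0 (below the triangle threshold p ~ 1/n).


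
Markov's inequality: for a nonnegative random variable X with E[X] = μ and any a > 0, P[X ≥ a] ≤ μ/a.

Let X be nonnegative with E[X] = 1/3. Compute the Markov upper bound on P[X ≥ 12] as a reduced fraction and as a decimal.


μ = E[X] = 1/3, a = 12.
Markov: P[X ≥ 12] ≤ μ/a = (1/3)/12 = 1/36.
Numerically: ≈ 0.02778.
(Since a = 12 > μ = 0.33333, the bound 1/36 is < 1 and informative.)

P[X ≥ 12] ≤ 1/36 ≈ 0.02778.


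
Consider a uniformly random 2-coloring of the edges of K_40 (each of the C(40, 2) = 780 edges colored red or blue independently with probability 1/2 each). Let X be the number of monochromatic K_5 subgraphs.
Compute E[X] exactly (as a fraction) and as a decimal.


Let X = Σ_S X_S over the C(40, 5) = 658008 subsets S of size 5, where X_S = 1 if the K_5 on S is monochromatic.
For a fixed S, the K_5 on S has C(5, 2) = 10 edges. P[all 10 edges red] = (1/2)^10, and likewise for blue, so P[monochromatic] = 2·(1/2)^10 = 2^{1 − 10} = 1/512.
By linearity: E[X] = C(40, 5) · 2^{1 − 10} = 658008 · 1/512 = 82251/64.
Numerically: E[X] ≈ 1285.1719.

E[X] = C(40,5)·2^(1−C(5,2)) = 82251/64 ≈ 1285.1719.


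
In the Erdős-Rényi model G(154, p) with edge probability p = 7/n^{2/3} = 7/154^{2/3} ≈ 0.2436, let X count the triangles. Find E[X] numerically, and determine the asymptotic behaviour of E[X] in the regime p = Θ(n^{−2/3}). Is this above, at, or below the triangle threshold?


Number of potential triangles: C(154, 3) = 596904.
Each occurs with probability p³ ≈ (0.2436)³ ≈ 1.446281e-02.
By linearity: E[X] = C(154, 3)·p³ ≈ 596904 · 1.446281e-02 ≈ 8632.9091.
Since α = 2/3 < 1, p = c/n^{2/3} ≫ 1/n is above the triangle threshold p ~ 1/n. Asymptotically E[X] ~ (c³/6)·n^{3(1−α)} = (7³/6)·n^{1} → ∞; triangles are abundant w.h.p.

E[X] ≈ 8632.9091; in regime p = Θ(1/n^{2/3}) E[X] diverges (above the triangle threshold p ~ 1/n).


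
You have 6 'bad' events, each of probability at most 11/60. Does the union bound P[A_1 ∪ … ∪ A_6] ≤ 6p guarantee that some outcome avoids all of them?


Union bound: P[∪_{i=1}^{6} A_i] ≤ Σ_i P[A_i] ≤ 6·p = 6·(11/60) = 11/10.
Numerically: 11/10 ≈ 1.100.
Is 11/10 < 1? NO.
Since the bound 11/10 is ≥ 1, the union bound is uninformative here; it does NOT by itself certify existence.

6·p = 11/10 ≈ 1.100; existence NOT certified by the union bound.


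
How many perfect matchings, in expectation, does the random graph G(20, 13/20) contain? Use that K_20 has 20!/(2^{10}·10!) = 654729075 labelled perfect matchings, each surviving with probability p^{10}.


K_20 has 20!/(2^{10}·10!) = 654729075 labelled perfect matchings.
For each such perfect matching H, let X_H = 1 if all 10 edges of H are present in G. Then P[X_H = 1] = p^{10} = (13/20)^{10} = 137858491849/10240000000000.
Summing the indicators: E[X] = Σ_H E[X_H] = 654729075 · p^{10} = 654729075 · 137858491849/10240000000000 = 3610398513967632387/409600000000.
Numerically: E[X] ≈ 8.814e+06.

E[X] = 654729075 · (13/20)^{10} = 3610398513967632387/409600000000 ≈ 8.814e+06.


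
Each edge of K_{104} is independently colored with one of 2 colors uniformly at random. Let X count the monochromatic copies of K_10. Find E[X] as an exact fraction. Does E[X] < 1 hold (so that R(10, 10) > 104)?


E[X] = C(104, 10) · 2^{1 − 45} = 26100986351440 · 2^{−44} = 26100986351440/17592186044416.
As a reduced fraction: E[X] = 1631311646965/1099511627776 ≈ 1.4837.
Is E[X] < 1? NO.
Since E[X] ≥ 1, the first-moment bound is inconclusive at n = 104; it does NOT by itself certify R(10, 10) > 104.

E[X] = 1631311646965/1099511627776 ≈ 1.4837; E[X] ≥ 1; first-moment method inconclusive here.


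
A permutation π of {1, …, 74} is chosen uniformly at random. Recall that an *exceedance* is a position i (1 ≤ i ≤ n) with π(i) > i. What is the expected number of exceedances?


Write X = Σ_{i=1}^{74} X_i, where X_i = 1_{π(i) > i}.
For each fixed i, π(i) is uniform over {1, …, 74} (marginal of a uniform permutation), so P[π(i) > i] = (n − i)/n. Summing: Σ_{i=1}^{74} (n − i)/n = (0 + 1 + … + 73)/74 = 74(74 − 1)/(2·74) = (74 − 1)/2.
Hence E[X] = Σ_{i=1}^{74} (74 − i)/74 = 73/2 ≈ 36.500000.

E[X] = 73/2 = 36.500000.


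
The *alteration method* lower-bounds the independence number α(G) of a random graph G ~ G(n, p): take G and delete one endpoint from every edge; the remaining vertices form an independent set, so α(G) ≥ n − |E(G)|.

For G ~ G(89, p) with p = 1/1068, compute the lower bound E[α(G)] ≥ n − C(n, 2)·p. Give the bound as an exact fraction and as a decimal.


E[|E(G)|] = C(89, 2)·p = 3916 · (1/1068) = 11/3.
E[α(G)] ≥ n − E[|E(G)|] = 89 − 11/3 = 256/3.
Numerically: ≈ 85.333333.
(This is only a lower bound; the true E[α(G)] may be larger.)

E[α(G)] ≥ 256/3 ≈ 85.333333.


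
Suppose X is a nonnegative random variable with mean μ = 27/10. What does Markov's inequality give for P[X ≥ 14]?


μ = E[X] = 27/10, a = 14.
Markov: P[X ≥ 14] ≤ μ/a = (27/10)/14 = 27/140.
Numerically: ≈ 0.192857.
(Since a = 14 > μ = 2.700000, the bound 27/140 is < 1 and informative.)

P[X ≥ 14] ≤ 27/140 ≈ 0.192857.


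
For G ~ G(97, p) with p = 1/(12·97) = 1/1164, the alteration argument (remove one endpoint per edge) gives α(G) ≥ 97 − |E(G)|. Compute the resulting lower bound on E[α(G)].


E[|E(G)|] = C(97, 2)·p = 4656 · (1/1164) = 4.
E[α(G)] ≥ n − E[|E(G)|] = 97 − 4 = 93.
Numerically: ≈ 93.000000.
(This is only a lower bound; the true E[α(G)] may be larger.)

E[α(G)] ≥ 93 ≈ 93.000000.


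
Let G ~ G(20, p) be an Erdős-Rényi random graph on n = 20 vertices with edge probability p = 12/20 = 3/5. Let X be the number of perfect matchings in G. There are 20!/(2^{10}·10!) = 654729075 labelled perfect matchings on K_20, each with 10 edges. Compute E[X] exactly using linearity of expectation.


K_20 has 20!/(2^{10}·10!) = 654729075 labelled perfect matchings.
For each such perfect matching H, let X_H = 1 if all 10 edges of H are present in G. Then P[X_H = 1] = p^{10} = (3/5)^{10} = 59049/9765625.
Summing the indicators: E[X] = Σ_H E[X_H] = 654729075 · p^{10} = 654729075 · 59049/9765625 = 1546443885987/390625.
Numerically: E[X] ≈ 3.959e+06.

E[X] = 654729075 · (3/5)^{10} = 1546443885987/390625 ≈ 3.959e+06.


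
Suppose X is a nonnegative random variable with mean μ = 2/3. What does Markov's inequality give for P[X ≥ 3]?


μ = E[X] = 2/3, a = 3.
Markov: P[X ≥ 3] ≤ μ/a = (2/3)/3 = 2/9.
Numerically: ≈ 0.222222.
(Since a = 3 > μ = 0.666667, the bound 2/9 is < 1 and informative.)

P[X ≥ 3] ≤ 2/9 ≈ 0.222222.


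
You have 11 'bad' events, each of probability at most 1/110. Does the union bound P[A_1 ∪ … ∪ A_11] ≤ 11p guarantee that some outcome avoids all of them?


Union bound: P[∪_{i=1}^{11} A_i] ≤ Σ_i P[A_i] ≤ 11·p = 11·(1/110) = 1/10.
Numerically: 1/10 ≈ 0.1000.
Is 1/10 < 1? YES.
Since P[∪ A_i] ≤ 1/10 < 1, the complement has P[∩ A_i^c] ≥ 1 − 1/10 = 9/10 > 0, so some outcome avoids every A_i.

11·p = 1/10 ≈ 0.1000; existence CERTIFIED by the union bound.


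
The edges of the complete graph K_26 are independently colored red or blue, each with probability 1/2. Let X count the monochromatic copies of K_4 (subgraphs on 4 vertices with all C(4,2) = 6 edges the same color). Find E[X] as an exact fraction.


Let X = Σ_S X_S over the C(26, 4) = 14950 subsets S of size 4, where X_S = 1 if the K_4 on S is monochromatic.
For a fixed S, the K_4 on S has C(4, 2) = 6 edges. P[all 6 edges red] = (1/2)^6, and likewise for blue, so P[monochromatic] = 2·(1/2)^6 = 2^{1 − 6} = 1/32.
By linearity of expectation: E[X] = C(26, 4) · 2^{1 − 6} = 14950 · 1/32 = 7475/16.
Numerically: E[X] ≈ 467.188.

E[X] = C(26,4)·2^(1−C(4,2)) = 7475/16 ≈ 467.188.


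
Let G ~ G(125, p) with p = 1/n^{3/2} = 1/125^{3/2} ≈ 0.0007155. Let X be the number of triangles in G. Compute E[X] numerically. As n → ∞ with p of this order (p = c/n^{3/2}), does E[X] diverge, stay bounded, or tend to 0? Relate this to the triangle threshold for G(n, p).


Number of potential triangles: C(125, 3) = 317750.
Each occurs with probability p³ ≈ (0.0007155)³ ≈ 3.663574e-10.
By linearity: E[X] = C(125, 3)·p³ ≈ 317750 · 3.663574e-10 ≈ 0.0001.
Since α = 3/2 > 1, p = c/n^{3/2} = o(1/n) is below the triangle threshold p ~ 1/n. Asymptotically E[X] ~ (c³/6)·n^{3(1−α)} = (1³/6)·n^{-1.5} → 0, so by Markov's inequality G has no triangles w.h.p.

E[X] ≈ 0.0001; in regime p = Θ(1/n^{3/2}) E[X] tends to 0 (below the triangle threshold p ~ 1/n).


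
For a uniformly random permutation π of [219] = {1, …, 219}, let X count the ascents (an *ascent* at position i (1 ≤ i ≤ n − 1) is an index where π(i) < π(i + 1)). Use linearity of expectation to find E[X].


Write X = Σ X_I over i = 1, …, 218, with X_I the indicator of one ascent.
There are 218 indicators.
For each fixed i, the pair (π(i), π(i+1)) is a uniformly random ordered pair of distinct values from {1, …, 219}; by symmetry P[π(i) < π(i+1)] = 1/2.
By linearity: E[X] = 218 · (1/2) = (219 − 1) · (1/2) = 109 ≈ 109.000.

E[X] = 109 = 109.000.


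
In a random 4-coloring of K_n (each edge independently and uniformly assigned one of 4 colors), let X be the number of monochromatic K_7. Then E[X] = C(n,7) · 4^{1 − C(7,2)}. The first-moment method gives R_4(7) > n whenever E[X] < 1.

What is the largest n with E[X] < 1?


We need C(n, 7) · 4^{1 − 21} < 1, i.e. C(n, 7) < 4^{21 − 1} = 1099511627776.
Check values of n near the boundary:
  n = 178: C(178, 7) = 996867063280; 996867063280 < 1099511627776? YES
  n = 179: C(179, 7) = 1037437234460; 1037437234460 < 1099511627776? YES
  n = 180: C(180, 7) = 1079414463600; 1079414463600 < 1099511627776? YES
  n = 181: C(181, 7) = 1122839183400; 1122839183400 < 1099511627776? NO
  n = 182: C(182, 7) = 1167752750736; 1167752750736 < 1099511627776? NO
The largest n with C(n, 7) < 1099511627776 is n = 180 (where E[X] = 67463403975/68719476736 ≈ 0.98172). Hence R_4(7) > 180, i.e. R_4(7) ≥ 181.

Largest n = 180; hence R_4(7) > 180.


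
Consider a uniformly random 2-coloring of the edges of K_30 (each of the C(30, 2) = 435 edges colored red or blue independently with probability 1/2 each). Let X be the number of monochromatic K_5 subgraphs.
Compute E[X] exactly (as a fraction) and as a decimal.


Let X = Σ_S X_S over the C(30, 5) = 142506 subsets S of size 5, where X_S = 1 if the K_5 on S is monochromatic.
For a fixed S, the K_5 on S has C(5, 2) = 10 edges. P[all 10 edges red] = (1/2)^10, and likewise for blue, so P[monochromatic] = 2·(1/2)^10 = 2^{1 − 10} = 1/512.
By linearity of expectation: E[X] = C(30, 5) · 2^{1 − 10} = 142506 · 1/512 = 71253/256.
Numerically: E[X] ≈ 278.332031.

E[X] = C(30,5)·2^(1−C(5,2)) = 71253/256 ≈ 278.332031.


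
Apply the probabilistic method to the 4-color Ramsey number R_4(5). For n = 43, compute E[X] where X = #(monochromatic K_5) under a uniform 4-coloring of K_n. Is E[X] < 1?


E[X] = C(43, 5) · 4^{1 − 10} = 962598 · 4^{−9} = 962598/262144.
As a reduced fraction: E[X] = 481299/131072 ≈ 3.6720200.
Is E[X] < 1? NO.
Since E[X] ≥ 1, the first-moment bound is inconclusive at n = 43; it does NOT by itself certify R_4(5) > 43.

E[X] = 481299/131072 ≈ 3.6720200; E[X] ≥ 1; first-moment method inconclusive here.


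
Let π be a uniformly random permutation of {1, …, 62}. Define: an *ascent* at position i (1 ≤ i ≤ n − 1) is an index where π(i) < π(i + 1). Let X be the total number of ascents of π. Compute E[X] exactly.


Write X = Σ X_I over i = 1, …, 61, with X_I the indicator of one ascent.
There are 61 indicators.
For each fixed i, the pair (π(i), π(i+1)) is a uniformly random ordered pair of distinct values from {1, …, 62}; by symmetry P[π(i) < π(i+1)] = 1/2.
By linearity: E[X] = 61 · (1/2) = (62 − 1) · (1/2) = 61/2 ≈ 30.500.

E[X] = 61/2 = 30.500.


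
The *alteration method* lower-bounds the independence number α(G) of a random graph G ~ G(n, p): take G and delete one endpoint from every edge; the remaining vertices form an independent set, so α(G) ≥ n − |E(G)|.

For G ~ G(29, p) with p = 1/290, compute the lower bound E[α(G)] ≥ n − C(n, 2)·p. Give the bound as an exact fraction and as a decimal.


E[|E(G)|] = C(29, 2)·p = 406 · (1/290) = 7/5.
E[α(G)] ≥ n − E[|E(G)|] = 29 − 7/5 = 138/5.
Numerically: ≈ 27.6000.
(This is only a lower bound; the true E[α(G)] may be larger.)

E[α(G)] ≥ 138/5 ≈ 27.6000.


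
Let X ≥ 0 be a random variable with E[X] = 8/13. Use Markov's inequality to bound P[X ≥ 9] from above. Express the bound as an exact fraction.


μ = E[X] = 8/13, a = 9.
Markov: P[X ≥ 9] ≤ μ/a = (8/13)/9 = 8/117.
Numerically: ≈ 0.06838.
(Since a = 9 > μ = 0.61538, the bound 8/117 is < 1 and informative.)

P[X ≥ 9] ≤ 8/117 ≈ 0.06838.


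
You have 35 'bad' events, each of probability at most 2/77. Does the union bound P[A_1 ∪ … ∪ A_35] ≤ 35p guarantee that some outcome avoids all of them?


Union bound: P[∪_{i=1}^{35} A_i] ≤ Σ_i P[A_i] ≤ 35·p = 35·(2/77) = 10/11.
Numerically: 10/11 ≈ 0.909091.
Is 10/11 < 1? YES.
Since P[∪ A_i] ≤ 10/11 < 1, the complement has P[∩ A_i^c] ≥ 1 − 10/11 = 1/11 > 0, so some outcome avoids every A_i.

35·p = 10/11 ≈ 0.909091; existence CERTIFIED by the union bound.


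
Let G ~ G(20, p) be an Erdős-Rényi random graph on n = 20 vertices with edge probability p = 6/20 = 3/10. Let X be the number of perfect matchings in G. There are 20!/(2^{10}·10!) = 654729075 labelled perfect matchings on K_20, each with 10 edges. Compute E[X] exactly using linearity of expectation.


K_20 has 20!/(2^{10}·10!) = 654729075 labelled perfect matchings.
For each such perfect matching H, let X_H = 1 if all 10 edges of H are present in G. Then P[X_H = 1] = p^{10} = (3/10)^{10} = 59049/10000000000.
By linearity of expectation: E[X] = Σ_H E[X_H] = 654729075 · p^{10} = 654729075 · 59049/10000000000 = 1546443885987/400000000.
Numerically: E[X] ≈ 3866.1.

E[X] = 654729075 · (3/10)^{10} = 1546443885987/400000000 ≈ 3866.1.


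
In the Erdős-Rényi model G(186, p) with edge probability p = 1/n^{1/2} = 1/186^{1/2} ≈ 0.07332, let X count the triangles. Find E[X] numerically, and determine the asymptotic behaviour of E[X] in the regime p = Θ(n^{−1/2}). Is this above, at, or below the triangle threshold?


Number of potential triangles: C(186, 3) = 1055240.
Each occurs with probability p³ ≈ (0.07332)³ ≈ 3.942127e-04.
By linearity: E[X] = C(186, 3)·p³ ≈ 1055240 · 3.942127e-04 ≈ 415.9890.
Since α = 1/2 < 1, p = c/n^{1/2} ≫ 1/n is above the triangle threshold p ~ 1/n. Asymptotically E[X] ~ (c³/6)·n^{3(1−α)} = (1³/6)·n^{1.5} → ∞; triangles are abundant w.h.p.

E[X] ≈ 415.9890; in regime p = Θ(1/n^{1/2}) E[X] diverges (above the triangle threshold p ~ 1/n).


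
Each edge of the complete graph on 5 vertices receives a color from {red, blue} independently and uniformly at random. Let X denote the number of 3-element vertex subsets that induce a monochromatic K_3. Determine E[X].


Let X = Σ_S X_S over the C(5, 3) = 10 subsets S of size 3, where X_S = 1 if the K_3 on S is monochromatic.
For a fixed S, the K_3 on S has C(3, 2) = 3 edges. P[all 3 edges red] = (1/2)^3, and likewise for blue, so P[monochromatic] = 2·(1/2)^3 = 2^{1 − 3} = 1/4.
By linearity: E[X] = C(5, 3) · 2^{1 − 3} = 10 · 1/4 = 5/2.
Numerically: E[X] ≈ 2.500000.

E[X] = C(5,3)·2^(1−C(3,2)) = 5/2 ≈ 2.500000.


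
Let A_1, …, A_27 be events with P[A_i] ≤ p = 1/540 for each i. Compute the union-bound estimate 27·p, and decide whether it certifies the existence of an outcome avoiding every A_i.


Union bound: P[∪_{i=1}^{27} A_i] ≤ Σ_i P[A_i] ≤ 27·p = 27·(1/540) = 1/20.
Numerically: 1/20 ≈ 0.05000.
Is 1/20 < 1? YES.
Since P[∪ A_i] ≤ 1/20 < 1, the complement has P[∩ A_i^c] ≥ 1 − 1/20 = 19/20 > 0, so some outcome avoids every A_i.

27·p = 1/20 ≈ 0.05000; existence CERTIFIED by the union bound.


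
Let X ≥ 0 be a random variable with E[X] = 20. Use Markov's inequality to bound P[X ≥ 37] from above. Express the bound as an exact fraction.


μ = E[X] = 20, a = 37.
Markov: P[X ≥ 37] ≤ μ/a = (20)/37 = 20/37.
Numerically: ≈ 0.541.
(Since a = 37 > μ = 20.000, the bound 20/37 is < 1 and informative.)

P[X ≥ 37] ≤ 20/37 ≈ 0.541.


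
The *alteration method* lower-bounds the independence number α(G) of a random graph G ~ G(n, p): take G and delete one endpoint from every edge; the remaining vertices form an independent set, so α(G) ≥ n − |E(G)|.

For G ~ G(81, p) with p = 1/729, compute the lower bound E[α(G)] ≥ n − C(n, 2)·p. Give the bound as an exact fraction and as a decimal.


E[|E(G)|] = C(81, 2)·p = 3240 · (1/729) = 40/9.
E[α(G)] ≥ n − E[|E(G)|] = 81 − 40/9 = 689/9.
Numerically: ≈ 76.556.
(This is only a lower bound; the true E[α(G)] may be larger.)

E[α(G)] ≥ 689/9 ≈ 76.556.


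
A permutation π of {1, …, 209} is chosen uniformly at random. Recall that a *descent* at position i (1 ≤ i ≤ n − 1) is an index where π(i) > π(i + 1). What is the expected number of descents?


Write X = Σ X_I over i = 1, …, 208, with X_I the indicator of one descent.
There are 208 indicators.
For each fixed i, the pair (π(i), π(i+1)) is a uniformly random ordered pair of distinct values from {1, …, 209}; by symmetry P[π(i) > π(i+1)] = 1/2.
By linearity: E[X] = 208 · (1/2) = (209 − 1) · (1/2) = 104 ≈ 104.0000.

E[X] = 104 = 104.0000.


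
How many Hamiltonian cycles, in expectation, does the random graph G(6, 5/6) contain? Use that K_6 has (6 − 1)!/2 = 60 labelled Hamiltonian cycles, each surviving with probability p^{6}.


K_6 has (6 − 1)!/2 = 60 labelled Hamiltonian cycles.
For each such Hamiltonian cycle H, let X_H = 1 if all 6 edges of H are present in G. Then P[X_H = 1] = p^{6} = (5/6)^{6} = 15625/46656.
By linearity of expectation: E[X] = Σ_H E[X_H] = 60 · p^{6} = 60 · 15625/46656 = 78125/3888.
Numerically: E[X] ≈ 20.1.

E[X] = 60 · (5/6)^{6} = 78125/3888 ≈ 20.1.


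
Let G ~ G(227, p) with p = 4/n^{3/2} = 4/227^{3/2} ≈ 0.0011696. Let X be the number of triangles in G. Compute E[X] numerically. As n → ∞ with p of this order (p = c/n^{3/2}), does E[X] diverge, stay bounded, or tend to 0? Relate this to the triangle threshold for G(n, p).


Number of potential triangles: C(227, 3) = 1923825.
Each occurs with probability p³ ≈ (0.0011696)³ ≈ 1.5997924e-09.
By linearity: E[X] = C(227, 3)·p³ ≈ 1923825 · 1.5997924e-09 ≈ 0.00308.
Since α = 3/2 > 1, p = c/n^{3/2} = o(1/n) is below the triangle threshold p ~ 1/n. Asymptotically E[X] ~ (c³/6)·n^{3(1−α)} = (4³/6)·n^{-1.5} → 0, so by Markov's inequality G has no triangles w.h.p.

E[X] ≈ 0.00308; in regime p = Θ(1/n^{3/2}) E[X] tends to 0 (below the triangle threshold p ~ 1/n).


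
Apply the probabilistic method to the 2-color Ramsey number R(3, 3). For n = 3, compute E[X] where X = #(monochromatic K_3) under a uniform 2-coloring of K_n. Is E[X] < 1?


E[X] = C(3, 3) · 2^{1 − 3} = 1 · 2^{−2} = 1/4.
As a reduced fraction: E[X] = 1/4 ≈ 0.2500.
Is E[X] < 1? YES.
Since E[X] < 1, there exists a 2-coloring of K_{3} with no monochromatic K_3; hence R(3, 3) > 3.

E[X] = 1/4 ≈ 0.2500; E[X] < 1, so R(3, 3) > 3.


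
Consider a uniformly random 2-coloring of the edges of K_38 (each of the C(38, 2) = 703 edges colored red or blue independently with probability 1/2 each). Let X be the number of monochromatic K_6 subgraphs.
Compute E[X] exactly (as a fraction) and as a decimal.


Let X = Σ_S X_S over the C(38, 6) = 2760681 subsets S of size 6, where X_S = 1 if the K_6 on S is monochromatic.
For a fixed S, the K_6 on S has C(6, 2) = 15 edges. P[all 15 edges red] = (1/2)^15, and likewise for blue, so P[monochromatic] = 2·(1/2)^15 = 2^{1 − 15} = 1/16384.
By linearity: E[X] = C(38, 6) · 2^{1 − 15} = 2760681 · 1/16384 = 2760681/16384.
Numerically: E[X] ≈ 168.4986.

E[X] = C(38,6)·2^(1−C(6,2)) = 2760681/16384 ≈ 168.4986.


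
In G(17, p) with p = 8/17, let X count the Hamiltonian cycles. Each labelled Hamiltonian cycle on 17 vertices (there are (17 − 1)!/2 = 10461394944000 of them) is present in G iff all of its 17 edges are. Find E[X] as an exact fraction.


K_17 has (17 − 1)!/2 = 10461394944000 labelled Hamiltonian cycles.
For each such Hamiltonian cycle H, let X_H = 1 if all 17 edges of H are present in G. Then P[X_H = 1] = p^{17} = (8/17)^{17} = 2251799813685248/827240261886336764177.
Summing the indicators: E[X] = Σ_H E[X_H] = 10461394944000 · p^{17} = 10461394944000 · 2251799813685248/827240261886336764177 = 23556967185786995434586112000/827240261886336764177.
Numerically: E[X] ≈ 2.84766e+07.

E[X] = 10461394944000 · (8/17)^{17} = 23556967185786995434586112000/827240261886336764177 ≈ 2.84766e+07.


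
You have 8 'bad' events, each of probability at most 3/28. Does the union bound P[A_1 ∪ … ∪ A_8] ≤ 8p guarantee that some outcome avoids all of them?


Union bound: P[∪_{i=1}^{8} A_i] ≤ Σ_i P[A_i] ≤ 8·p = 8·(3/28) = 6/7.
Numerically: 6/7 ≈ 0.85714.
Is 6/7 < 1? YES.
Since P[∪ A_i] ≤ 6/7 < 1, the complement has P[∩ A_i^c] ≥ 1 − 6/7 = 1/7 > 0, so some outcome avoids every A_i.

8·p = 6/7 ≈ 0.85714; existence CERTIFIED by the union bound.


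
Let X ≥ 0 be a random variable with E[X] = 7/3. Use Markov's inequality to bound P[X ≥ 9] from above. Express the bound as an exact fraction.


μ = E[X] = 7/3, a = 9.
Markov: P[X ≥ 9] ≤ μ/a = (7/3)/9 = 7/27.
Numerically: ≈ 0.259259.
(Since a = 9 > μ = 2.333333, the bound 7/27 is < 1 and informative.)

P[X ≥ 9] ≤ 7/27 ≈ 0.259259.


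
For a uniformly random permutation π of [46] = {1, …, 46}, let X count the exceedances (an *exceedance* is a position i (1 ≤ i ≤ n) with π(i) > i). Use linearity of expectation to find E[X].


Write X = Σ_{i=1}^{46} X_i, where X_i = 1_{π(i) > i}.
For each fixed i, π(i) is uniform over {1, …, 46} (marginal of a uniform permutation), so P[π(i) > i] = (n − i)/n. Summing: Σ_{i=1}^{46} (n − i)/n = (0 + 1 + … + 45)/46 = 46(46 − 1)/(2·46) = (46 − 1)/2.
Hence E[X] = Σ_{i=1}^{46} (46 − i)/46 = 45/2 ≈ 22.500.

E[X] = 45/2 = 22.500.


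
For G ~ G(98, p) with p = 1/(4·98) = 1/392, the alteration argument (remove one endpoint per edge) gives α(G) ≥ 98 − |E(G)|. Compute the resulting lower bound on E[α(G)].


E[|E(G)|] = C(98, 2)·p = 4753 · (1/392) = 97/8.
E[α(G)] ≥ n − E[|E(G)|] = 98 − 97/8 = 687/8.
Numerically: ≈ 85.875000.
(This is only a lower bound; the true E[α(G)] may be larger.)

E[α(G)] ≥ 687/8 ≈ 85.875000.


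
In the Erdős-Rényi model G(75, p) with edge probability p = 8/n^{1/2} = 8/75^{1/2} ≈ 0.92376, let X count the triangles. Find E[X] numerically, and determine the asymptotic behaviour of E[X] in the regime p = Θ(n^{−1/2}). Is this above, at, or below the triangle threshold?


Number of potential triangles: C(75, 3) = 67525.
Each occurs with probability p³ ≈ (0.92376)³ ≈ 7.88275568e-01.
By linearity: E[X] = C(75, 3)·p³ ≈ 67525 · 7.88275568e-01 ≈ 53228.307698.
Since α = 1/2 < 1, p = c/n^{1/2} ≫ 1/n is above the triangle threshold p ~ 1/n. Asymptotically E[X] ~ (c³/6)·n^{3(1−α)} = (8³/6)·n^{1.5} → ∞; triangles are abundant w.h.p.

E[X] ≈ 53228.307698; in regime p = Θ(1/n^{1/2}) E[X] diverges (above the triangle threshold p ~ 1/n).


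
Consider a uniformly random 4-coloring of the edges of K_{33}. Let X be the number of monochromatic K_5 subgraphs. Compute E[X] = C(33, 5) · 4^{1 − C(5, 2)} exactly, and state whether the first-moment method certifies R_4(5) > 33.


E[X] = C(33, 5) · 4^{1 − 10} = 237336 · 4^{−9} = 237336/262144.
As a reduced fraction: E[X] = 29667/32768 ≈ 0.905365.
Is E[X] < 1? YES.
Since E[X] < 1, there exists a 4-coloring of K_{33} with no monochromatic K_5; hence R_4(5) > 33.

E[X] = 29667/32768 ≈ 0.905365; E[X] < 1, so R_4(5) > 33.


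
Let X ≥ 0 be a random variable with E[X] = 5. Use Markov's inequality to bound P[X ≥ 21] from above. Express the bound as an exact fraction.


μ = E[X] = 5, a = 21.
Markov: P[X ≥ 21] ≤ μ/a = (5)/21 = 5/21.
Numerically: ≈ 0.238095.
(Since a = 21 > μ = 5.000000, the bound 5/21 is < 1 and informative.)

P[X ≥ 21] ≤ 5/21 ≈ 0.238095.


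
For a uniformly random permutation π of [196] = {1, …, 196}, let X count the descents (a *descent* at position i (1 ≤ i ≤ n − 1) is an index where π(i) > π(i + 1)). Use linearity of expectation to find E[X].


Write X = Σ X_I over i = 1, …, 195, with X_I the indicator of one descent.
There are 195 indicators.
For each fixed i, the pair (π(i), π(i+1)) is a uniformly random ordered pair of distinct values from {1, …, 196}; by symmetry P[π(i) > π(i+1)] = 1/2.
By linearity: E[X] = 195 · (1/2) = (196 − 1) · (1/2) = 195/2 ≈ 97.500000.

E[X] = 195/2 = 97.500000.


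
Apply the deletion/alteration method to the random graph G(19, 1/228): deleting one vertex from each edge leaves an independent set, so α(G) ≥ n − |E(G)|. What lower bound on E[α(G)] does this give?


E[|E(G)|] = C(19, 2)·p = 171 · (1/228) = 3/4.
E[α(G)] ≥ n − E[|E(G)|] = 19 − 3/4 = 73/4.
Numerically: ≈ 18.250.
(This is only a lower bound; the true E[α(G)] may be larger.)

E[α(G)] ≥ 73/4 ≈ 18.250.


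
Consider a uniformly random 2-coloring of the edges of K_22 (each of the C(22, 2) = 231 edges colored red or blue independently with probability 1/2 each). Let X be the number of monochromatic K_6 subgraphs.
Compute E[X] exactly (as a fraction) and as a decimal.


Let X = Σ_S X_S over the C(22, 6) = 74613 subsets S of size 6, where X_S = 1 if the K_6 on S is monochromatic.
For a fixed S, the K_6 on S has C(6, 2) = 15 edges. P[all 15 edges red] = (1/2)^15, and likewise for blue, so P[monochromatic] = 2·(1/2)^15 = 2^{1 − 15} = 1/16384.
By linearity of expectation: E[X] = C(22, 6) · 2^{1 − 15} = 74613 · 1/16384 = 74613/16384.
Numerically: E[X] ≈ 4.554.

E[X] = C(22,6)·2^(1−C(6,2)) = 74613/16384 ≈ 4.554.


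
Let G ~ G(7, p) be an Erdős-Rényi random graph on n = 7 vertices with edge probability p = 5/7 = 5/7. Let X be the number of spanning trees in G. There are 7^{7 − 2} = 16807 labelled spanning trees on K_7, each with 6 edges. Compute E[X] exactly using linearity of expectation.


K_7 has 7^{7 − 2} = 16807 labelled spanning trees.
For each such spanning tree H, let X_H = 1 if all 6 edges of H are present in G. Then P[X_H = 1] = p^{6} = (5/7)^{6} = 15625/117649.
By linearity: E[X] = Σ_H E[X_H] = 16807 · p^{6} = 16807 · 15625/117649 = 15625/7.
Numerically: E[X] ≈ 2232.14.

E[X] = 16807 · (5/7)^{6} = 15625/7 ≈ 2232.14.


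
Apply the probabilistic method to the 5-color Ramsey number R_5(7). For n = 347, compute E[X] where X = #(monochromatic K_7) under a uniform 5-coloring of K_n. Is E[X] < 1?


E[X] = C(347, 7) · 5^{1 − 21} = 113090774900334 · 5^{−20} = 113090774900334/95367431640625.
As a reduced fraction: E[X] = 113090774900334/95367431640625 ≈ 1.1858427.
Is E[X] < 1? NO.
Since E[X] ≥ 1, the first-moment bound is inconclusive at n = 347; it does NOT by itself certify R_5(7) > 347.

E[X] = 113090774900334/95367431640625 ≈ 1.1858427; E[X] ≥ 1; first-moment method inconclusive here.


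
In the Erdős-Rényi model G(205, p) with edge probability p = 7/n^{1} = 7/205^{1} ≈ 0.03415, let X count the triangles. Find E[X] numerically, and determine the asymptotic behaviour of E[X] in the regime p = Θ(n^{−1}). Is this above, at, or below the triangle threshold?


Number of potential triangles: C(205, 3) = 1414910.
Each occurs with probability p³ ≈ (0.03415)³ ≈ 3.981370e-05.
By linearity: E[X] = C(205, 3)·p³ ≈ 1414910 · 3.981370e-05 ≈ 56.3328.
Here α = 1, so p = 7/n is exactly at the triangle threshold p ~ 1/n. Asymptotically E[X] → c³/6 = 7³/6 = 343/6 ≈ 57.1667, a bounded constant. In this regime the triangle count is asymptotically Poisson(c³/6).

E[X] ≈ 56.3328; in regime p = Θ(1/n^{1}) E[X] stays bounded (at the triangle threshold p ~ 1/n).


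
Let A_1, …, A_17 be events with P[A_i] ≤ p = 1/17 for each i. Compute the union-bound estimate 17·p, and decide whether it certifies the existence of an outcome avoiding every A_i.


Union bound: P[∪_{i=1}^{17} A_i] ≤ Σ_i P[A_i] ≤ 17·p = 17·(1/17) = 1.
Numerically: 1 ≈ 1.00000.
Is 1 < 1? NO.
Since the bound 1 is ≥ 1, the union bound is uninformative here; it does NOT by itself certify existence.

17·p = 1 ≈ 1.00000; existence NOT certified by the union bound.


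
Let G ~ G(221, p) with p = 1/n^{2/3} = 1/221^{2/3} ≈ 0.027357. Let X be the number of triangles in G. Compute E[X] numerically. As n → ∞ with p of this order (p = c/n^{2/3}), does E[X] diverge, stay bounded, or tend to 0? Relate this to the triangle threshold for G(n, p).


Number of potential triangles: C(221, 3) = 1774630.
Each occurs with probability p³ ≈ (0.027357)³ ≈ 2.0474601e-05.
By linearity: E[X] = C(221, 3)·p³ ≈ 1774630 · 2.0474601e-05 ≈ 36.33484.
Since α = 2/3 < 1, p = c/n^{2/3} ≫ 1/n is above the triangle threshold p ~ 1/n. Asymptotically E[X] ~ (c³/6)·n^{3(1−α)} = (1³/6)·n^{1} → ∞; triangles are abundant w.h.p.

E[X] ≈ 36.33484; in regime p = Θ(1/n^{2/3}) E[X] diverges (above the triangle threshold p ~ 1/n).


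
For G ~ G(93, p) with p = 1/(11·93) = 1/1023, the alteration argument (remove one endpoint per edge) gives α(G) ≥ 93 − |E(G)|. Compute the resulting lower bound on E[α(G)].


E[|E(G)|] = C(93, 2)·p = 4278 · (1/1023) = 46/11.
E[α(G)] ≥ n − E[|E(G)|] = 93 − 46/11 = 977/11.
Numerically: ≈ 88.81818.
(This is only a lower bound; the true E[α(G)] may be larger.)

E[α(G)] ≥ 977/11 ≈ 88.81818.


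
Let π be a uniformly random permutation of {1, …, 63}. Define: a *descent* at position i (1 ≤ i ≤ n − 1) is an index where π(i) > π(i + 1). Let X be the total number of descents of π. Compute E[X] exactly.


Write X = Σ X_I over i = 1, …, 62, with X_I the indicator of one descent.
There are 62 indicators.
For each fixed i, the pair (π(i), π(i+1)) is a uniformly random ordered pair of distinct values from {1, …, 63}; by symmetry P[π(i) > π(i+1)] = 1/2.
By linearity: E[X] = 62 · (1/2) = (63 − 1) · (1/2) = 31 ≈ 31.00000.

E[X] = 31 = 31.00000.
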